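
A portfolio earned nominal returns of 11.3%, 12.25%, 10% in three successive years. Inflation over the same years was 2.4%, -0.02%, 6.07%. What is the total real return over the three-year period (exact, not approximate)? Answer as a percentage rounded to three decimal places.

26.552%

Compound the nominal returns: 1.1130 × 1.1225 × 1.1000 = 1.374277.
Compound inflation: 1.0240 × 0.9998 × 1.0607 = 1.085940.
Deflate: 1.374277 / 1.085940 = 1.265519.
Total real return = 1.265519 − 1 → 26.552%.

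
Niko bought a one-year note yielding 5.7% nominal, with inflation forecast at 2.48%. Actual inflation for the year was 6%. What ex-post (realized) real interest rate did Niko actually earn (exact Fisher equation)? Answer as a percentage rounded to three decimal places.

-0.283%

Ex-post: (1 + 0.0570)/(1 + 0.0600) − 1 = -0.2830%
So the realized real rate is -0.283%.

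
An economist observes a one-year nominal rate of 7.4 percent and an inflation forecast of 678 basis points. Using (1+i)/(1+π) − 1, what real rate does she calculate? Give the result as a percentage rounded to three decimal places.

By the Fisher equation, 1 + r = (1 + i)/(1 + π).
1 + r = 1.07400 / 1.06780 = 1.005806
r = 1.005806 − 1 = 0.5806%, i.e. 0.581%.

0.581%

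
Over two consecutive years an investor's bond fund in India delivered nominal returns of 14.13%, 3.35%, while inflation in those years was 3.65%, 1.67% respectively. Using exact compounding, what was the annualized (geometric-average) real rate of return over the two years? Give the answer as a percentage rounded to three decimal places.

5.797%

Nominal growth factor = 1.1413 × 1.0335 = 1.17953355
Price-level growth factor = 1.0365 × 1.0167 = 1.05380955
Real growth factor = 1.17953355 / 1.05380955 = 1.11930429
Annualized real rate = 1.11930429^(1/2) − 1 = 5.7972% → 5.797%.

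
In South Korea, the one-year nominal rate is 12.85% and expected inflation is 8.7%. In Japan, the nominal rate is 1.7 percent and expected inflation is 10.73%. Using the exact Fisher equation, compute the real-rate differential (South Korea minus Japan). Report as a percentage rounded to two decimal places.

11.97%

South Korea: (1 + 0.1285)/(1 + 0.0870) − 1 = 3.8178%
Japan: (1 + 0.0170)/(1 + 0.1073) − 1 = -8.1550%
Differential = 3.8178% − (-8.1550%) = 11.9728% → 11.97%.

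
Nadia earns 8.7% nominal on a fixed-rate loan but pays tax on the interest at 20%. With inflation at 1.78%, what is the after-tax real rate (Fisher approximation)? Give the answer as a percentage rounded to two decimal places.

After-tax nominal return = 8.7% × (1 − 0.2) = 6.9600%.
r ≈ 6.9600% − 1.78% → 5.18%.

5.18%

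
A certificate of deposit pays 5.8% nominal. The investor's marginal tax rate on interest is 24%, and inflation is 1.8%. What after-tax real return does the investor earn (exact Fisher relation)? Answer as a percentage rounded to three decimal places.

2.562%

After-tax nominal return = 5.8% × (1 − 0.24) = 4.4080%.
1 + r = 1.04408 / 1.01800 = 1.025619
After-tax real rate = 1.025619 − 1 → 2.562%.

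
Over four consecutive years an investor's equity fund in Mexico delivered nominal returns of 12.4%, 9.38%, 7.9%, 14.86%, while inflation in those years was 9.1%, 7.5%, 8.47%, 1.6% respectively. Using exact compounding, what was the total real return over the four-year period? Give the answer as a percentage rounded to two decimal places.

Nominal growth factor = 1.1240 × 1.0938 × 1.0790 × 1.1486 = 1.523683
Price-level growth factor = 1.0910 × 1.0750 × 1.0847 × 1.0160 = 1.292518
Real growth factor = 1.523683 / 1.292518 = 1.178848
Total real return = 1.178848 − 1 → 17.88%.

17.88%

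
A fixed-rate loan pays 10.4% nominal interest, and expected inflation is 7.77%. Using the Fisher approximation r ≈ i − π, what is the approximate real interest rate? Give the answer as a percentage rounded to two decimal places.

2.63%

r ≈ i − π = 10.4% − 7.77% = 2.63%.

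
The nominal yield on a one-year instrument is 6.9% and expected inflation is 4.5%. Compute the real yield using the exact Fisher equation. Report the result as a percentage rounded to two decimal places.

2.30%

1 + r = 1.06900 / 1.04500 = 1.022967
r = 1.022967 − 1 = 2.2967%, i.e. 2.30%.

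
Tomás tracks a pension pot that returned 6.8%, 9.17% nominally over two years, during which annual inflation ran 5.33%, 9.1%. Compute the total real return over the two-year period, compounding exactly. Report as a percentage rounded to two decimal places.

1.46%

Compound the nominal returns: 1.0680 × 1.0917 = 1.165936.
Compound inflation: 1.0533 × 1.0910 = 1.149150.
Deflate: 1.165936 / 1.149150 = 1.014607.
Total real return = 1.014607 − 1 → 1.46%.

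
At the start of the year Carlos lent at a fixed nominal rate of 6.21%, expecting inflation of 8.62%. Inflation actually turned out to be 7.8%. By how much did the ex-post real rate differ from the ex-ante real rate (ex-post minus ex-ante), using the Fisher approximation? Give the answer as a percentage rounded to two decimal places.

0.82%

Ex-ante: 6.21% − 8.62% = -2.410%
Ex-post: 6.21% − 7.8% = -1.590%
Difference (ex-post − ex-ante) = 0.8200% → 0.82%.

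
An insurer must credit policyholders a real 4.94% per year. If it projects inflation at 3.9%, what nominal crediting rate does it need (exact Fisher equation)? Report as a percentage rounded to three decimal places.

(1 + i) = (1 + r)(1 + π) = 1.04940 × 1.03900 = 1.0903266
i = 1.0903266 − 1, so the required nominal rate is 9.033%.

9.033%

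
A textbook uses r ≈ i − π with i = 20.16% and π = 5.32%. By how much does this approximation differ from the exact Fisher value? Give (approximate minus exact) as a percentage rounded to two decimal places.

Approximate: r ≈ 20.160% − 5.320% = 14.8400%
Exact: (1 + 0.2016)/(1 + 0.0532) − 1 = 14.0904%
Error = 14.8400% − 14.0904% = 0.7496% → 0.75%.

0.75%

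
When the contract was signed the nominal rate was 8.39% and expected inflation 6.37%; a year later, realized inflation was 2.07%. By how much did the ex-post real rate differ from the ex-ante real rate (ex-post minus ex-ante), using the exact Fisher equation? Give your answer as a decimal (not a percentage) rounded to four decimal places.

Ex-ante: (1 + 0.0839)/(1 + 0.0637) − 1 = 1.8990%
Ex-post: (1 + 0.0839)/(1 + 0.0207) − 1 = 6.1918%
Difference (ex-post − ex-ante) = 4.2928% → 0.0429.

0.0429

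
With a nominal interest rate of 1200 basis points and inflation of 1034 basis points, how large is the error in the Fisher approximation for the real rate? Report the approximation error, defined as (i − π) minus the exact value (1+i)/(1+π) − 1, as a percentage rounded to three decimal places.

Approximate: r ≈ 12.000% − 10.340% = 1.6600%
Exact: (1 + 0.1200)/(1 + 0.1034) − 1 = 1.5044%
Error = 1.6600% − 1.5044% = 0.1556% → 0.156%.

0.156%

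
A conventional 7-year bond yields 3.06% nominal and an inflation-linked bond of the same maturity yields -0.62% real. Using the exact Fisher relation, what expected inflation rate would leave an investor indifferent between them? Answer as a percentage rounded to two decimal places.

3.70%

(1 + π) = (1 + i)/(1 + r) = 1.03060 / 0.99380 = 1.037030
Break-even inflation = 1.037030 − 1 → 3.70%.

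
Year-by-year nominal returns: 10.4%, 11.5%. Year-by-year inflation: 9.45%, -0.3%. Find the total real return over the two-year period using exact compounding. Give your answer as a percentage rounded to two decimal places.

Compound the nominal returns: 1.1040 × 1.1150 = 1.230960.
Compound inflation: 1.0945 × 0.9970 = 1.091217.
Deflate: 1.230960 / 1.091217 = 1.128062.
Total real return = 1.128062 − 1 → 12.81%.

12.81%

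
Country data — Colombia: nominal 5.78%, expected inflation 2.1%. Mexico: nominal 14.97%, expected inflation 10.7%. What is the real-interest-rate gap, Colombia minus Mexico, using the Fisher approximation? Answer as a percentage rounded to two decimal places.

Colombia: 5.78% − 2.1% = 3.680%
Mexico: 14.97% − 10.7% = 4.270%
Differential = -0.590% → -0.59%.

-0.59%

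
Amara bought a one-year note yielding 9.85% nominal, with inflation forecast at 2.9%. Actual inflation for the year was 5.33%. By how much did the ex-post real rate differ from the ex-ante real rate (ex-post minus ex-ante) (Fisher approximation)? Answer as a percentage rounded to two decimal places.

-2.43%

Ex-ante: 9.85% − 2.9% = 6.950%
Ex-post: 9.85% − 5.33% = 4.520%
Difference (ex-post − ex-ante) = -2.4300% → -2.43%.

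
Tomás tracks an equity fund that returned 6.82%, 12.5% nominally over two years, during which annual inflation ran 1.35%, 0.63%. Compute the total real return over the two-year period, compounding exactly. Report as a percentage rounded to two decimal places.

17.83%

Compound the nominal returns: 1.0682 × 1.1250 = 1.201725.
Compound inflation: 1.0135 × 1.0063 = 1.019885.
Deflate: 1.201725 / 1.019885 = 1.178295.
Total real return = 1.178295 − 1 → 17.83%.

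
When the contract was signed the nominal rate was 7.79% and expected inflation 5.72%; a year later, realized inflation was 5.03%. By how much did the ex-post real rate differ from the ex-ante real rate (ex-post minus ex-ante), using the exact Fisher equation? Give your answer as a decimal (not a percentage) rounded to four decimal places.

0.0067

Ex-ante: (1 + 0.0779)/(1 + 0.0572) − 1 = 1.9580%
Ex-post: (1 + 0.0779)/(1 + 0.0503) − 1 = 2.6278%
Difference (ex-post − ex-ante) = 0.6698% → 0.0067.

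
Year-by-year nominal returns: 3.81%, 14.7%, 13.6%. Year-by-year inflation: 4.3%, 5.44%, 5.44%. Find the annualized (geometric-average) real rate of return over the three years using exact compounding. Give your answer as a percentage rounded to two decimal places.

5.27%

Nominal growth factor = 1.0381 × 1.1470 × 1.1360 = 1.35263600
Price-level growth factor = 1.0430 × 1.0544 × 1.0544 = 1.15956501
Real growth factor = 1.35263600 / 1.15956501 = 1.16650294
Annualized real rate = 1.16650294^(1/3) − 1 = 5.2677% → 5.27%.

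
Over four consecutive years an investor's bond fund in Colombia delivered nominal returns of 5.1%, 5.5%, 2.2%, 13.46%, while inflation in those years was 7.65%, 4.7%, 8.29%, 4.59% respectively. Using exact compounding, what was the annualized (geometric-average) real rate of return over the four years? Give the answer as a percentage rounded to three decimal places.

0.179%

Compound the nominal returns: 1.0510 × 1.0550 × 1.0220 × 1.1346 = 1.28572726.
Compound inflation: 1.0765 × 1.0470 × 1.0829 × 1.0459 = 1.27655412.
Deflate: 1.28572726 / 1.27655412 = 1.00718586.
Annualized real rate = 1.00718586^(1/4) − 1 = 0.1792% → 0.179%.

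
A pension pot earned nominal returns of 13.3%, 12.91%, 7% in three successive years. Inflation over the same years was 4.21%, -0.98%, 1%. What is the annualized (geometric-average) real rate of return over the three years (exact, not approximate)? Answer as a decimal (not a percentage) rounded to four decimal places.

0.0951

Compound the nominal returns: 1.1330 × 1.1291 × 1.0700 = 1.36881922.
Compound inflation: 1.0421 × 0.9902 × 1.0100 = 1.04220629.
Deflate: 1.36881922 / 1.04220629 = 1.31338606.
Annualized real rate = 1.31338606^(1/3) − 1 = 9.5126% → 0.0951.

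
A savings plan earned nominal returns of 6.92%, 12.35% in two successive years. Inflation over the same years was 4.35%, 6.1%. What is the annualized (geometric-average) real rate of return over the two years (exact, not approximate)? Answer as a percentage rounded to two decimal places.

4.16%

Compound the nominal returns: 1.0692 × 1.1235 = 1.20124620.
Compound inflation: 1.0435 × 1.0610 = 1.10715350.
Deflate: 1.20124620 / 1.10715350 = 1.08498614.
Annualized real rate = 1.08498614^(1/2) − 1 = 4.1627% → 4.16%.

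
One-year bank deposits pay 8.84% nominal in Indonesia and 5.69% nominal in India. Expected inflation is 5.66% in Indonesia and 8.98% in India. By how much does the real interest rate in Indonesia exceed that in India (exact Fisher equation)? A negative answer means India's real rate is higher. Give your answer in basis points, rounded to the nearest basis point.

Indonesia: (1 + 0.0884)/(1 + 0.0566) − 1 = 3.0097%
India: (1 + 0.0569)/(1 + 0.0898) − 1 = -3.0189%
Differential = 3.0097% − (-3.0189%) = 6.0286% → 603 basis points.

603 basis points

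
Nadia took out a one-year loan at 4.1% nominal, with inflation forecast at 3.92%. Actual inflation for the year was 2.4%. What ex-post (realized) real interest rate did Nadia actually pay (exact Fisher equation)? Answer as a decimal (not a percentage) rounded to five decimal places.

0.01660

Ex-post: (1 + 0.0410)/(1 + 0.0240) − 1 = 1.6602%
So the realized real rate is 0.01660.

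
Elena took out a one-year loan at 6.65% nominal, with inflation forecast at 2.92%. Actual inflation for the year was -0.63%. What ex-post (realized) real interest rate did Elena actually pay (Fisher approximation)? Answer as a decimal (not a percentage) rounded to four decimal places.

0.0728

Ex-post: 6.65% − (-0.63%) = 7.280%
So the realized real rate is 0.0728.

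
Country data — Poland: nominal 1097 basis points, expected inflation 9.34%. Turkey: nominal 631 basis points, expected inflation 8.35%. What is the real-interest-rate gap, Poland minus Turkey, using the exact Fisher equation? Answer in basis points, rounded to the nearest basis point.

Poland: (1 + 0.1097)/(1 + 0.0934) − 1 = 1.4908%
Turkey: (1 + 0.0631)/(1 + 0.0835) − 1 = -1.8828%
Differential = 1.4908% − (-1.8828%) = 3.3736% → 337 basis points.

337 basis points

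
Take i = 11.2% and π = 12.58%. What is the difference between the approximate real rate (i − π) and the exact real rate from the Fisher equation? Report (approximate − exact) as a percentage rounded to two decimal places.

Approximate: r ≈ 11.200% − 12.580% = -1.3800%
Exact: (1 + 0.1120)/(1 + 0.1258) − 1 = -1.2258%
Error = -1.3800% − (-1.2258%) = -0.1542% → -0.15%.

-0.15%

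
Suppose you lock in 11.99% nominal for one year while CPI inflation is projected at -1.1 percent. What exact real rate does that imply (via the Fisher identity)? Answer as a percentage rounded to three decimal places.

13.236%

By the Fisher identity, 1 + r = (1 + i)/(1 + π).
1 + r = 1.11990 / 0.98900 = 1.132356
r = 1.132356 − 1 = 13.2356%, i.e. 13.236%.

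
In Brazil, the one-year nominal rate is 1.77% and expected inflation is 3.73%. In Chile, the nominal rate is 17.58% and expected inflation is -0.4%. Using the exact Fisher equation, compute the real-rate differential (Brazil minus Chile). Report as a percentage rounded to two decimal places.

Brazil: (1 + 0.0177)/(1 + 0.0373) − 1 = -1.8895%
Chile: (1 + 0.1758)/(1 − 0.0040) − 1 = 18.0522%
Differential = -1.8895% − 18.0522% = -19.9417% → -19.94%.

-19.94%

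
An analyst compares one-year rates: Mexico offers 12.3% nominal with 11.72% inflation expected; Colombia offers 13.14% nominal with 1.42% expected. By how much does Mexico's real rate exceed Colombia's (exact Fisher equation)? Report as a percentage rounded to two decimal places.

Mexico: (1 + 0.1230)/(1 + 0.1172) − 1 = 0.5192%
Colombia: (1 + 0.1314)/(1 + 0.0142) − 1 = 11.5559%
Differential = 0.5192% − 11.5559% = -11.0368% → -11.04%.

-11.04%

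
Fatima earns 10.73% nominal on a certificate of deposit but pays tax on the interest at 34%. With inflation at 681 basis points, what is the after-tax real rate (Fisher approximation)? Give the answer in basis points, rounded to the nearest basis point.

After-tax nominal return = 10.73% × (1 − 0.34) = 7.0818%.
r ≈ 7.0818% − 6.81% → 27 basis points.

27 basis points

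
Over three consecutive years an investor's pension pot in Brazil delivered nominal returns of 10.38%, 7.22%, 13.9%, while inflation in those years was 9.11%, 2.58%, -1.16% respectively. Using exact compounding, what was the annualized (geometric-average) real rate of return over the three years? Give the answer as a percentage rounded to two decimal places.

Compound the nominal returns: 1.1038 × 1.0722 × 1.1390 = 1.34800008.
Compound inflation: 1.0911 × 1.0258 × 0.9884 = 1.10626708.
Deflate: 1.34800008 / 1.10626708 = 1.21851233.
Annualized real rate = 1.21851233^(1/3) − 1 = 6.8095% → 6.81%.

6.81%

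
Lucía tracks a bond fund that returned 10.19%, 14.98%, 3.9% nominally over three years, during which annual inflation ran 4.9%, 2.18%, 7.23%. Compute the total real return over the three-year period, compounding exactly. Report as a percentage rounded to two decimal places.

14.53%

Nominal growth factor = 1.1019 × 1.1498 × 1.0390 = 1.316376
Price-level growth factor = 1.0490 × 1.0218 × 1.0723 = 1.149364
Real growth factor = 1.316376 / 1.149364 = 1.145308
Total real return = 1.145308 − 1 → 14.53%.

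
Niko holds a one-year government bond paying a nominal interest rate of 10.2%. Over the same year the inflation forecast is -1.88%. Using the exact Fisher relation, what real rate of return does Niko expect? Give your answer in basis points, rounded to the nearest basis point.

1231 basis points

1 + r = 1.10200 / 0.98120 = 1.123115
r = 1.123115 − 1 = 12.3115%, i.e. 1231 basis points.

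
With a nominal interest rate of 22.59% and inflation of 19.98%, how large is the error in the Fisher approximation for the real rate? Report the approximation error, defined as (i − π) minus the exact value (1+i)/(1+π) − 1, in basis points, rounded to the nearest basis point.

Approximate: r ≈ 22.590% − 19.980% = 2.6100%
Exact: (1 + 0.2259)/(1 + 0.1998) − 1 = 2.1754%
Error = 2.6100% − 2.1754% = 0.4346% → 43 basis points.

43 basis points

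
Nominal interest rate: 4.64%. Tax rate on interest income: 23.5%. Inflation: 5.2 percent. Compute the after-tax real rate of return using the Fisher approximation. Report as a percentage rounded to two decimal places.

-1.65%

After-tax nominal return = 4.64% × (1 − 0.235) = 3.5496%.
r ≈ 3.5496% − 5.2% → -1.65%.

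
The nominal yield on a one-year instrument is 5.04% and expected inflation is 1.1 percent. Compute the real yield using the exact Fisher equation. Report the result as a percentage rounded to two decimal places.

3.90%

By the Fisher identity, 1 + r = (1 + i)/(1 + π).
1 + r = 1.05040 / 1.01100 = 1.038971
r = 1.038971 − 1 = 3.8971%, i.e. 3.90%.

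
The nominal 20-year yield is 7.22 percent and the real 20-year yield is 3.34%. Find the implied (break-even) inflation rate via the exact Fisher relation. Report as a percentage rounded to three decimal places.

3.755%

(1 + π) = (1 + i)/(1 + r) = 1.07220 / 1.03340 = 1.037546
Break-even inflation = 1.037546 − 1 → 3.755%.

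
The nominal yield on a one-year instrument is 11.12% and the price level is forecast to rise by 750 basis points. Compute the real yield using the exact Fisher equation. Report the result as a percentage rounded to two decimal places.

3.37%

By the Fisher equation, 1 + r = (1 + i)/(1 + π).
1 + r = 1.11120 / 1.07500 = 1.033674
r = 1.033674 − 1 = 3.3674%, i.e. 3.37%.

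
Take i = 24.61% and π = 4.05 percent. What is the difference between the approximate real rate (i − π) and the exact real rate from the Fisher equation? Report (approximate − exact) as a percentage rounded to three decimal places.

0.800%

Approximate: r ≈ 24.610% − 4.050% = 20.5600%
Exact: (1 + 0.2461)/(1 + 0.0405) − 1 = 19.7597%
Error = 20.5600% − 19.7597% = 0.8003% → 0.800%.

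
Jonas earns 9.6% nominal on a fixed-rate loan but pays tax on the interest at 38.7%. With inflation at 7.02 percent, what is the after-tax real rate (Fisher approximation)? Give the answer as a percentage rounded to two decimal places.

After-tax nominal return = 9.6% × (1 − 0.387) = 5.8848%.
r ≈ 5.8848% − 7.02% → -1.14%.

-1.14%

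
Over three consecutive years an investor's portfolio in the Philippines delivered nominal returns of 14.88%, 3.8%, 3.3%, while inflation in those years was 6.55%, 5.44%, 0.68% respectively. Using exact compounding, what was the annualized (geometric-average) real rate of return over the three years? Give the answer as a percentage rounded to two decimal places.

Compound the nominal returns: 1.1488 × 1.0380 × 1.0330 = 1.23180540.
Compound inflation: 1.0655 × 1.0544 × 1.0068 = 1.13110275.
Deflate: 1.23180540 / 1.13110275 = 1.08903050.
Annualized real rate = 1.08903050^(1/3) − 1 = 2.8837% → 2.88%.

2.88%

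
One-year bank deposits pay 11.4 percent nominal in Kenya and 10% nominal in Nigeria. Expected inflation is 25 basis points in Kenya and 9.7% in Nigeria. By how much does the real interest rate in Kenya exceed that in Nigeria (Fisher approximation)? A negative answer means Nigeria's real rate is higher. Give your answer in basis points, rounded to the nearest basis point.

Kenya: 11.4% − 0.25% = 11.150%
Nigeria: 10% − 9.7% = 0.300%
Differential = 10.850% → 1085 basis points.

1085 basis points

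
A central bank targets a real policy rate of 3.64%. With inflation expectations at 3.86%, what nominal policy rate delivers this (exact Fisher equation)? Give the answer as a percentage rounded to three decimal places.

(1 + i) = (1 + r)(1 + π) = 1.03640 × 1.03860 = 1.07640504
i = 1.07640504 − 1, so the required nominal rate is 7.641%.

7.641%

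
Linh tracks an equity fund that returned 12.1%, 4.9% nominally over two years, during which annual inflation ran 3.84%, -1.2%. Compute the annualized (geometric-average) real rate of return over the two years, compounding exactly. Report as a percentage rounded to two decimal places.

7.06%

Compound the nominal returns: 1.1210 × 1.0490 = 1.17592900.
Compound inflation: 1.0384 × 0.9880 = 1.02593920.
Deflate: 1.17592900 / 1.02593920 = 1.14619755.
Annualized real rate = 1.14619755^(1/2) − 1 = 7.0606% → 7.06%.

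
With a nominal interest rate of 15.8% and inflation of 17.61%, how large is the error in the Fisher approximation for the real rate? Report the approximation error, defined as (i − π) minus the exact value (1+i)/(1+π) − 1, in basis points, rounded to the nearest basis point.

Approximate: r ≈ 15.800% − 17.610% = -1.8100%
Exact: (1 + 0.1580)/(1 + 0.1761) − 1 = -1.5390%
Error = -1.8100% − (-1.5390%) = -0.2710% → -27 basis points.

-27 basis points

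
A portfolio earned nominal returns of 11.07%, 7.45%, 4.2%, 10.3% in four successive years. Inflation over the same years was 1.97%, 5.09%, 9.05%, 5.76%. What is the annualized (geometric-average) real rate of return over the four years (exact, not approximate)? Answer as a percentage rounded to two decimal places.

Compound the nominal returns: 1.1107 × 1.0745 × 1.0420 × 1.1030 = 1.37165984.
Compound inflation: 1.0197 × 1.0509 × 1.0905 × 1.0576 = 1.23589315.
Deflate: 1.37165984 / 1.23589315 = 1.10985310.
Annualized real rate = 1.10985310^(1/4) − 1 = 2.6399% → 2.64%.

2.64%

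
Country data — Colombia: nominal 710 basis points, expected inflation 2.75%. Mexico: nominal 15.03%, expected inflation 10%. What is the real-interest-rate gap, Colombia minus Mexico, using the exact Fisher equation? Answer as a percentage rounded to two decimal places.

Colombia: (1 + 0.0710)/(1 + 0.0275) − 1 = 4.2336%
Mexico: (1 + 0.1503)/(1 + 0.1000) − 1 = 4.5727%
Differential = 4.2336% − 4.5727% = -0.3392% → -0.34%.

-0.34%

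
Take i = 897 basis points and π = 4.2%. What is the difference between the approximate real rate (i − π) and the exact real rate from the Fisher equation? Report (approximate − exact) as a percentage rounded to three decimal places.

Approximate: r ≈ 8.970% − 4.200% = 4.7700%
Exact: (1 + 0.0897)/(1 + 0.0420) − 1 = 4.5777%
Error = 4.7700% − 4.5777% = 0.1923% → 0.192%.

0.192%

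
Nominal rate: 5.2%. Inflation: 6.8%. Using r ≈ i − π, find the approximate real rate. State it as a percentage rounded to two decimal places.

r ≈ i − π = 5.2% − 6.8% = -1.60%.

-1.60%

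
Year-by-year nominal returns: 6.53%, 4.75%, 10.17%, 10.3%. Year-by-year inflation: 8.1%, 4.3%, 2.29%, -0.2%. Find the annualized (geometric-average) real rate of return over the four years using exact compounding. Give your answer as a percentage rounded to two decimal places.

Nominal growth factor = 1.0653 × 1.0475 × 1.1017 × 1.1030 = 1.35601602
Price-level growth factor = 1.0810 × 1.0430 × 1.0229 × 0.9980 = 1.15099576
Real growth factor = 1.35601602 / 1.15099576 = 1.17812426
Annualized real rate = 1.17812426^(1/4) − 1 = 4.1832% → 4.18%.

4.18%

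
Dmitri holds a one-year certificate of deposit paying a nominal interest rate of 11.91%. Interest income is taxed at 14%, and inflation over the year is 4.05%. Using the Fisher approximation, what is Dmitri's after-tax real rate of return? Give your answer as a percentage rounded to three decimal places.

6.193%

After-tax nominal return = 11.91% × (1 − 0.14) = 10.2426%.
r ≈ 10.2426% − 4.05% → 6.193%.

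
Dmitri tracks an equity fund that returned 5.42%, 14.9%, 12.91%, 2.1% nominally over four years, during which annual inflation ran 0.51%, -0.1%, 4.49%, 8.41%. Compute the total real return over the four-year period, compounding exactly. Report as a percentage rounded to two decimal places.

22.77%

Nominal growth factor = 1.0542 × 1.1490 × 1.1291 × 1.0210 = 1.396372
Price-level growth factor = 1.0051 × 0.9990 × 1.0449 × 1.0841 = 1.137415
Real growth factor = 1.396372 / 1.137415 = 1.227672
Total real return = 1.227672 − 1 → 22.77%.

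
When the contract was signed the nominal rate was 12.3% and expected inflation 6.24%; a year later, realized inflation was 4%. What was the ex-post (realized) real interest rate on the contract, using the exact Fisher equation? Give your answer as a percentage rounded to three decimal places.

Ex-post: (1 + 0.1230)/(1 + 0.0400) − 1 = 7.9808%
So the realized real rate is 7.981%.

7.981%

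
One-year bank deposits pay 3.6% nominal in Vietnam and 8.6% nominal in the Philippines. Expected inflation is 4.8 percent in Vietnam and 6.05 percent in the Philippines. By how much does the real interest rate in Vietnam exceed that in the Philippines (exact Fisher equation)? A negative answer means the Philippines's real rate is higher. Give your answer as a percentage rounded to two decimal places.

-3.55%

Vietnam: (1 + 0.0360)/(1 + 0.0480) − 1 = -1.1450%
The Philippines: (1 + 0.0860)/(1 + 0.0605) − 1 = 2.4045%
Differential = -1.1450% − 2.4045% = -3.5496% → -3.55%.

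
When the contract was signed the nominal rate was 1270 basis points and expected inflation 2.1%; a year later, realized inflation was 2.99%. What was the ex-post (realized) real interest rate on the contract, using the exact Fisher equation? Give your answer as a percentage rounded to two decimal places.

9.43%

Ex-post: (1 + 0.1270)/(1 + 0.0299) − 1 = 9.4281%
So the realized real rate is 9.43%.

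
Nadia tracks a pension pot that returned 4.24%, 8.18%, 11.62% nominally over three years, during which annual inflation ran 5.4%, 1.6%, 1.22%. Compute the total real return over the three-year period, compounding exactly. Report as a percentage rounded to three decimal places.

Nominal growth factor = 1.0424 × 1.0818 × 1.1162 = 1.258703
Price-level growth factor = 1.0540 × 1.0160 × 1.0122 = 1.083929
Real growth factor = 1.258703 / 1.083929 = 1.161242
Total real return = 1.161242 − 1 → 16.124%.

16.124%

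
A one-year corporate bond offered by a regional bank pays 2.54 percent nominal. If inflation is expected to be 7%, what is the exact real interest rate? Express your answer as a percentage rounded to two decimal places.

1 + r = 1.02540 / 1.07000 = 0.958318
r = 0.958318 − 1 = -4.1682%, i.e. -4.17%.

-4.17%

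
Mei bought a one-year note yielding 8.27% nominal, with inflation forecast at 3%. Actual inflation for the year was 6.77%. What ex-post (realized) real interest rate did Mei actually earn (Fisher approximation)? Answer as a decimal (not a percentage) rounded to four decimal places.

Ex-post: 8.27% − 6.77% = 1.500%
So the realized real rate is 0.0150.

0.0150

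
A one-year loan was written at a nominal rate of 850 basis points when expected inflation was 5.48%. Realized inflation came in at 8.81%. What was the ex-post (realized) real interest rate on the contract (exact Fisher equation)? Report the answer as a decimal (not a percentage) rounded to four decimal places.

Ex-post: (1 + 0.0850)/(1 + 0.0881) − 1 = -0.2849%
So the realized real rate is -0.0028.

-0.0028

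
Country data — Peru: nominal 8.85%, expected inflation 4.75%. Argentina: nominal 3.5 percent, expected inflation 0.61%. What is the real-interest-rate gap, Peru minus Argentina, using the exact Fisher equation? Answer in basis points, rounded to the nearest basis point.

104 basis points

Peru: (1 + 0.0885)/(1 + 0.0475) − 1 = 3.9141%
Argentina: (1 + 0.0350)/(1 + 0.0061) − 1 = 2.8725%
Differential = 3.9141% − 2.8725% = 1.0416% → 104 basis points.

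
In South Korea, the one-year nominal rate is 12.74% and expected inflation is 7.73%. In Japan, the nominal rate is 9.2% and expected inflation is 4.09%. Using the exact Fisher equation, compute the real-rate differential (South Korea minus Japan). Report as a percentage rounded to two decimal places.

-0.26%

South Korea: (1 + 0.1274)/(1 + 0.0773) − 1 = 4.6505%
Japan: (1 + 0.0920)/(1 + 0.0409) − 1 = 4.9092%
Differential = 4.6505% − 4.9092% = -0.2587% → -0.26%.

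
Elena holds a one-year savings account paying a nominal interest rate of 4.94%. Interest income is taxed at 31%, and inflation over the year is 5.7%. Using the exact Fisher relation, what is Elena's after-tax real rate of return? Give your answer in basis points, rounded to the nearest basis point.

-217 basis points

After-tax nominal return = 4.94% × (1 − 0.31) = 3.4086%.
1 + r = 1.034086 / 1.05700 = 0.978322
After-tax real rate = 0.978322 − 1 → -217 basis points.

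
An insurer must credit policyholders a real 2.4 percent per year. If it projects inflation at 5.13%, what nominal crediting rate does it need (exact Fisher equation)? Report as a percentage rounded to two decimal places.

(1 + i) = (1 + r)(1 + π) = 1.02400 × 1.05130 = 1.0765312
i = 1.0765312 − 1, so the required nominal rate is 7.65%.

7.65%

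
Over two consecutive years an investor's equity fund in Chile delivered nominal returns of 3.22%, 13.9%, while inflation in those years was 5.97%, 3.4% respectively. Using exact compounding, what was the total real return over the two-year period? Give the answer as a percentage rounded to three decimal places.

7.296%

Nominal growth factor = 1.0322 × 1.1390 = 1.175676
Price-level growth factor = 1.0597 × 1.0340 = 1.095730
Real growth factor = 1.175676 / 1.095730 = 1.072961
Total real return = 1.072961 − 1 → 7.296%.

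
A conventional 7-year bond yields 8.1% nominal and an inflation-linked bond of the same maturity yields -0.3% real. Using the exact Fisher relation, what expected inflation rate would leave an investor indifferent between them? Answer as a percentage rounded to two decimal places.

(1 + π) = (1 + i)/(1 + r) = 1.08100 / 0.99700 = 1.084253
Break-even inflation = 1.084253 − 1 → 8.43%.

8.43%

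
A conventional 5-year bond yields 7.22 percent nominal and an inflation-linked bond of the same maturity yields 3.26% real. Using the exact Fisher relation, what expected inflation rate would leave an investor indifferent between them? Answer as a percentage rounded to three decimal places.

3.835%

(1 + π) = (1 + i)/(1 + r) = 1.07220 / 1.03260 = 1.038350
Break-even inflation = 1.038350 − 1 → 3.835%.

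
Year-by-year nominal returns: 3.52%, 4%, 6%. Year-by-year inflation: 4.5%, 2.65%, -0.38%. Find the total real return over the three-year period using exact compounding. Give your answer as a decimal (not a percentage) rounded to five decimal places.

Nominal growth factor = 1.0352 × 1.0400 × 1.0600 = 1.141204
Price-level growth factor = 1.0450 × 1.0265 × 0.9962 = 1.068616
Real growth factor = 1.141204 / 1.068616 = 1.067927
Total real return = 1.067927 − 1 → 0.06793.

0.06793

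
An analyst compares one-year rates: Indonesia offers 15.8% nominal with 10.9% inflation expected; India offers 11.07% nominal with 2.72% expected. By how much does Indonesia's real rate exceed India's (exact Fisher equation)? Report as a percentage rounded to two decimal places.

Indonesia: (1 + 0.1580)/(1 + 0.1090) − 1 = 4.4184%
India: (1 + 0.1107)/(1 + 0.0272) − 1 = 8.1289%
Differential = 4.4184% − 8.1289% = -3.7105% → -3.71%.

-3.71%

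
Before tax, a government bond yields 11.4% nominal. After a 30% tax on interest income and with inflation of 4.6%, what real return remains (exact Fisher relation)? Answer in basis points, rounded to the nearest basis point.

After-tax nominal return = 11.4% × (1 − 0.3) = 7.9800%.
1 + r = 1.07980 / 1.04600 = 1.032314
After-tax real rate = 1.032314 − 1 → 323 basis points.

323 basis points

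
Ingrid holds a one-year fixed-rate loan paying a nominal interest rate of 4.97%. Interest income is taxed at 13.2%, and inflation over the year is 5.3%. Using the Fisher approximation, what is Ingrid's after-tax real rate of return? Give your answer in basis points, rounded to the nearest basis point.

After-tax nominal return = 4.97% × (1 − 0.132) = 4.31396%.
r ≈ 4.31396% − 5.3% → -99 basis points.

-99 basis points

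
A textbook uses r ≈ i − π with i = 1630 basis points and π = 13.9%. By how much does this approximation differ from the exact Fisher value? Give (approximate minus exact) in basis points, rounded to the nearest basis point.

Approximate: r ≈ 16.300% − 13.900% = 2.4000%
Exact: (1 + 0.1630)/(1 + 0.1390) − 1 = 2.1071%
Error = 2.4000% − 2.1071% = 0.2929% → 29 basis points.

29 basis points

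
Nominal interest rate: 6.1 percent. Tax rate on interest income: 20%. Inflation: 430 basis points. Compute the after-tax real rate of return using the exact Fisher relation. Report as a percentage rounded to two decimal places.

0.56%

After-tax nominal return = 6.1% × (1 − 0.2) = 4.8800%.
1 + r = 1.04880 / 1.04300 = 1.005561
After-tax real rate = 1.005561 − 1 → 0.56%.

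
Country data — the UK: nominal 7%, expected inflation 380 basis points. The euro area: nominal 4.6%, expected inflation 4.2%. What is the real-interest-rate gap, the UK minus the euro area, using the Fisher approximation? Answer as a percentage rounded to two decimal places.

The UK: 7% − 3.8% = 3.200%
The euro area: 4.6% − 4.2% = 0.400%
Differential = 2.800% → 2.80%.

2.80%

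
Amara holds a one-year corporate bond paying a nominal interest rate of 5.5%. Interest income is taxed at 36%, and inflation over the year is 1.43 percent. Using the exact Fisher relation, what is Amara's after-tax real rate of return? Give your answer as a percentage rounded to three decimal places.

2.061%

After-tax nominal return = 5.5% × (1 − 0.36) = 3.5200%.
1 + r = 1.03520 / 1.01430 = 1.0206053
After-tax real rate = 1.0206053 − 1 → 2.061%.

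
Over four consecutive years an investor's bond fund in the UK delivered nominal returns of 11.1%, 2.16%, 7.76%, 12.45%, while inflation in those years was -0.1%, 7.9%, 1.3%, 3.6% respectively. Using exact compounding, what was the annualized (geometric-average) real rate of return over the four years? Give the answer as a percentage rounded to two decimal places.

5.01%

Nominal growth factor = 1.1110 × 1.0216 × 1.0776 × 1.1245 = 1.37534605
Price-level growth factor = 0.9990 × 1.0790 × 1.0130 × 1.0360 = 1.13124360
Real growth factor = 1.37534605 / 1.13124360 = 1.21578240
Annualized real rate = 1.21578240^(1/4) − 1 = 5.0060% → 5.01%.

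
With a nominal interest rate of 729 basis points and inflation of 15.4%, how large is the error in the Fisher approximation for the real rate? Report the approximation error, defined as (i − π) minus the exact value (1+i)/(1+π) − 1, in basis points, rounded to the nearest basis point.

Approximate: r ≈ 7.290% − 15.400% = -8.1100%
Exact: (1 + 0.0729)/(1 + 0.1540) − 1 = -7.0277%
Error = -8.1100% − (-7.0277%) = -1.0823% → -108 basis points.

-108 basis points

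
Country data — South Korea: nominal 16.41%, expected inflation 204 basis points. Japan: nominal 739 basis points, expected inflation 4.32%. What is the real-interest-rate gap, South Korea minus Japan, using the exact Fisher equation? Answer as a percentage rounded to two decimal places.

South Korea: (1 + 0.1641)/(1 + 0.0204) − 1 = 14.0827%
Japan: (1 + 0.0739)/(1 + 0.0432) − 1 = 2.9429%
Differential = 14.0827% − 2.9429% = 11.1398% → 11.14%.

11.14%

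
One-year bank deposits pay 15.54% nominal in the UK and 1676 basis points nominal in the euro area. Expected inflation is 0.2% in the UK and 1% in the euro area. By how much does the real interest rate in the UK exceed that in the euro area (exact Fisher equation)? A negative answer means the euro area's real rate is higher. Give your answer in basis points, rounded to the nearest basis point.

-29 basis points

The UK: (1 + 0.1554)/(1 + 0.0020) − 1 = 15.3094%
The euro area: (1 + 0.1676)/(1 + 0.0100) − 1 = 15.6040%
Differential = 15.3094% − 15.6040% = -0.2946% → -29 basis points.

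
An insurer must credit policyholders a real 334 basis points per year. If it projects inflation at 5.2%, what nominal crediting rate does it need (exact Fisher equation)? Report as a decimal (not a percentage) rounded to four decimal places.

(1 + i) = (1 + r)(1 + π) = 1.03340 × 1.05200 = 1.0871368
i = 1.0871368 − 1, so the required nominal rate is 0.0871.

0.0871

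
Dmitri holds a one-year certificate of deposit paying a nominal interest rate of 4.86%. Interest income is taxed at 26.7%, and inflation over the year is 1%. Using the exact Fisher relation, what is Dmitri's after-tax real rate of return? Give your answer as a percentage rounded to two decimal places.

After-tax nominal return = 4.86% × (1 − 0.267) = 3.56238%.
1 + r = 1.0356238 / 1.01000 = 1.025370
After-tax real rate = 1.025370 − 1 → 2.54%.

2.54%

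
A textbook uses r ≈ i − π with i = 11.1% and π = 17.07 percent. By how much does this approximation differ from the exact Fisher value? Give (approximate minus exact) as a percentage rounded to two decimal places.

-0.87%

Approximate: r ≈ 11.100% − 17.070% = -5.9700%
Exact: (1 + 0.1110)/(1 + 0.1707) − 1 = -5.0995%
Error = -5.9700% − (-5.0995%) = -0.8705% → -0.87%.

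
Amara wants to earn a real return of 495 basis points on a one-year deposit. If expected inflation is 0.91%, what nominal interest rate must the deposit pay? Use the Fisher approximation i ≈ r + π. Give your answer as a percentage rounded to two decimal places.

i ≈ r + π = 4.95% + 0.91% = 5.86%.

5.86%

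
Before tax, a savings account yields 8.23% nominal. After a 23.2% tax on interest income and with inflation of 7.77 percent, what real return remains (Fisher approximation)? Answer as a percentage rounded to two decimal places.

-1.45%

After-tax nominal return = 8.23% × (1 − 0.232) = 6.32064%.
r ≈ 6.32064% − 7.77% → -1.45%.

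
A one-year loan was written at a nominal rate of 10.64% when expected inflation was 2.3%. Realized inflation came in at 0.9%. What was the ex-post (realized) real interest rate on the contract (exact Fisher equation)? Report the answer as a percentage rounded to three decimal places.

9.653%

Ex-post: (1 + 0.1064)/(1 + 0.0090) − 1 = 9.6531%
So the realized real rate is 9.653%.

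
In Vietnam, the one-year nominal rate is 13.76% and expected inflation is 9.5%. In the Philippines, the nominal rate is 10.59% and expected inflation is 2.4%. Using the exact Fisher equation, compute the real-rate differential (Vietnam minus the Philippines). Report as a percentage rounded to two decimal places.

-4.11%

Vietnam: (1 + 0.1376)/(1 + 0.0950) − 1 = 3.8904%
The Philippines: (1 + 0.1059)/(1 + 0.0240) − 1 = 7.9980%
Differential = 3.8904% − 7.9980% = -4.1076% → -4.11%.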